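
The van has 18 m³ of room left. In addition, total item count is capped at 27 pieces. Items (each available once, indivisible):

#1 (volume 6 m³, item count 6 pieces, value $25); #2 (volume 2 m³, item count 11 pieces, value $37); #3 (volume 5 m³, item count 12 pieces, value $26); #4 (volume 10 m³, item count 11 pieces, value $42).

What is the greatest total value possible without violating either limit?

$79

Feasible sets respecting both limits:
- #2+#4: volume 12, item count 22, value 79
- #3+#4: volume 15, item count 23, value 68
- #1+#4: volume 16, item count 17, value 67
Best: $79.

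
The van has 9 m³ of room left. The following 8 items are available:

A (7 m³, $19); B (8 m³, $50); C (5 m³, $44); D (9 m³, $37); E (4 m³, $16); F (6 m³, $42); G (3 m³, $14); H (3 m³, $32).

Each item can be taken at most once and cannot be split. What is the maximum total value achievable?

$76

Check high-value combinations within 9 m³:
- C+H: volume 5+3=8, value 44+32=76
- F+H: volume 6+3=9, value 42+32=74
- C+E: volume 5+4=9, value 44+16=60
- C+G: volume 5+3=8, value 44+14=58
Best: $76.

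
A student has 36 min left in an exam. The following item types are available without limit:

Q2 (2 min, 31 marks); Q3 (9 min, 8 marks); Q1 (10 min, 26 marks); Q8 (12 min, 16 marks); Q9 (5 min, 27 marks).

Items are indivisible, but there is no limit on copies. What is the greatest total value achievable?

558 marks

Best value-per-unit is Q2 at 31/2, and filling with it alone uses time 18×2=36. No mix of the others beats 18×31 = 558.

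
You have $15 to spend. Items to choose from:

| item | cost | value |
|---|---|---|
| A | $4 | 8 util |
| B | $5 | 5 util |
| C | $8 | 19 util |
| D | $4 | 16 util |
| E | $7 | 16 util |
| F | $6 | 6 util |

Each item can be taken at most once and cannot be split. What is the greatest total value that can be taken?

This is a 0/1 knapsack; check combinations near the capacity.
- A+D+E: cost 4+4+7=15, value 8+16+16=40
- C+D: cost 8+4=12, value 19+16=35
- C+E: cost 8+7=15, value 19+16=35
Best: 40 util.

40 util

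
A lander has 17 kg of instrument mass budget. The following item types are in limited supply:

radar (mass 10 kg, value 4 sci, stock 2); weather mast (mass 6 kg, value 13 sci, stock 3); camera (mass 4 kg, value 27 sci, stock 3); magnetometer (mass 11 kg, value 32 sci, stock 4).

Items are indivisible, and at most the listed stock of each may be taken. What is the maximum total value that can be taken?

Top feasible selections:
- 3×camera: mass 12, value 81
- 1×weather mast + 2×camera: mass 14, value 67
- 1×camera + 1×magnetometer: mass 15, value 59
- 2×camera: mass 8, value 54
Best: 81 sci.

81 sci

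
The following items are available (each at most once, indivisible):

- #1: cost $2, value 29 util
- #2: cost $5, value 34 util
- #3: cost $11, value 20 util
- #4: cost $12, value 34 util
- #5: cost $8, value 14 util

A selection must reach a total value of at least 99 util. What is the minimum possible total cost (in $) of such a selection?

Subsets with value ≥ 99, sorted by total cost:
- #1+#2+#4+#5: cost 27, value 111
- #1+#2+#3+#4: cost 30, value 117
Minimum cost: 27 $.

27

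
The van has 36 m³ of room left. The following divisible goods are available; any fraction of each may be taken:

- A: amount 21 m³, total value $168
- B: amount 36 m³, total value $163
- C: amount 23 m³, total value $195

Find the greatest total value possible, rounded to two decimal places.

Take in order of value per unit:
- C (195/23 per unit): all 23 → value 195, running total 195.00
- A (168/21 per unit): 13 of 21 → value 13×168/21 = 104.0000, running total 299.00
Total 299.00.

299.00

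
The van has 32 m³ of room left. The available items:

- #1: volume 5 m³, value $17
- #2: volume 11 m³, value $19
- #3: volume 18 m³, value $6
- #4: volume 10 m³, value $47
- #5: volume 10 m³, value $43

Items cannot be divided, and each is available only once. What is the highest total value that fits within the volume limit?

Check high-value combinations within 32 m³:
- #2+#4+#5: volume 11+10+10=31, value 19+47+43=109
- #1+#4+#5: volume 5+10+10=25, value 17+47+43=107
- #4+#5: volume 10+10=20, value 47+43=90
- #1+#2+#4: volume 5+11+10=26, value 17+19+47=83
Best: $109.

$109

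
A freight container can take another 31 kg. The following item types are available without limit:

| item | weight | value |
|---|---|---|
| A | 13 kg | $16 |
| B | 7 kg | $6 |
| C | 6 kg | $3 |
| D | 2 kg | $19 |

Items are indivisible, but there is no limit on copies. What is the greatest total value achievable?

Best value-per-unit is D at 19/2, and filling with it alone uses weight 15×2=30. No mix of the others beats 15×19 = 285.

$285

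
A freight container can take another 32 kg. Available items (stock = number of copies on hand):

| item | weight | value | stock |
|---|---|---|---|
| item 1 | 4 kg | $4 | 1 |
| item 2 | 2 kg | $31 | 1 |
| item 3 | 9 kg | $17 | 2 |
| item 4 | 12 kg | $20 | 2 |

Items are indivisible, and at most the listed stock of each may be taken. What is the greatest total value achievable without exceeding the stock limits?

Best selections within weight 32 and stock limits:
- 1×item 2 + 2×item 3 + 1×item 4: weight 32, value 85
- 1×item 1 + 1×item 2 + 2×item 4: weight 30, value 75
- 1×item 1 + 1×item 2 + 1×item 3 + 1×item 4: weight 27, value 72
Best: $85.

$85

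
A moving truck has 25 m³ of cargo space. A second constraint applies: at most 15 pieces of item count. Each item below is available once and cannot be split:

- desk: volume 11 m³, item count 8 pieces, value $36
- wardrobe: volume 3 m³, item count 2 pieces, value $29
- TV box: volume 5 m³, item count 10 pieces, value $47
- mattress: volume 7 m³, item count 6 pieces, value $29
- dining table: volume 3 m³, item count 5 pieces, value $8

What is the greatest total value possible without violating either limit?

$76

Feasible sets respecting both limits:
- wardrobe+TV box: volume 8, item count 12, value 76
- desk+wardrobe+dining table: volume 17, item count 15, value 73
- wardrobe+mattress+dining table: volume 13, item count 13, value 66
- desk+wardrobe: volume 14, item count 10, value 65
Best: $76.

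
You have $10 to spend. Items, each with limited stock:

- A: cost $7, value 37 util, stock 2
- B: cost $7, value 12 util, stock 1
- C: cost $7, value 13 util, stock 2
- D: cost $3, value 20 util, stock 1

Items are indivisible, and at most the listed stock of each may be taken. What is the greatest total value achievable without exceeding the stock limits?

57 util

Best selections within cost 10 and stock limits:
- 1×A + 1×D: cost 10, value 57
- 1×A: cost 7, value 37
- 1×C + 1×D: cost 10, value 33
- 1×B + 1×D: cost 10, value 32
Best: 57 util.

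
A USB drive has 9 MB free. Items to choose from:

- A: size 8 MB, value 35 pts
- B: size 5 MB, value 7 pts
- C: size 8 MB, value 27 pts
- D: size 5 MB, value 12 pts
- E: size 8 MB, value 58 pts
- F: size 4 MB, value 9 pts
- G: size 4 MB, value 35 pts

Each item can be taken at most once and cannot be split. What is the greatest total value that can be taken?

58 pts

This is a 0/1 knapsack; check combinations near the capacity.
- E: size 8, value 58
- D+G: size 5+4=9, value 12+35=47
- F+G: size 4+4=8, value 9+35=44
Best: 58 pts.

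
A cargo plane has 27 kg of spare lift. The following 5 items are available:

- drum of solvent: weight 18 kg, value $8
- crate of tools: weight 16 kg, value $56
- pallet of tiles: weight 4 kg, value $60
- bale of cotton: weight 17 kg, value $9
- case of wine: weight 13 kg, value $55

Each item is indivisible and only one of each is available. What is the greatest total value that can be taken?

$116

Check high-value combinations within 27 kg:
- crate of tools+pallet of tiles: weight 16+4=20, value 56+60=116
- pallet of tiles+case of wine: weight 4+13=17, value 60+55=115
- pallet of tiles+bale of cotton: weight 4+17=21, value 60+9=69
- drum of solvent+pallet of tiles: weight 18+4=22, value 8+60=68
Best: $116.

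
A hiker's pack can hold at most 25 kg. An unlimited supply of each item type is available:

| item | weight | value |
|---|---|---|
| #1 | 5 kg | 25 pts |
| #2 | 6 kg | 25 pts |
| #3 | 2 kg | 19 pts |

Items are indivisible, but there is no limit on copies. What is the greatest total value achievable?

Best value-per-unit is #3 at 19/2, and filling with it alone uses weight 12×2=24. No mix of the others beats 12×19 = 228.

228 pts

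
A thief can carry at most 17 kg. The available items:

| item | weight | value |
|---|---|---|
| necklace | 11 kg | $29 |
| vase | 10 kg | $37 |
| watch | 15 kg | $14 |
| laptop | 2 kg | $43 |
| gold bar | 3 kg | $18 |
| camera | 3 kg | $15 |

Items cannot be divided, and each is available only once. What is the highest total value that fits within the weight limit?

$98

Check high-value combinations within 17 kg:
- vase+laptop+gold bar: weight 10+2+3=15, value 37+43+18=98
- vase+laptop+camera: weight 10+2+3=15, value 37+43+15=95
- necklace+laptop+gold bar: weight 11+2+3=16, value 29+43+18=90
Best: $98.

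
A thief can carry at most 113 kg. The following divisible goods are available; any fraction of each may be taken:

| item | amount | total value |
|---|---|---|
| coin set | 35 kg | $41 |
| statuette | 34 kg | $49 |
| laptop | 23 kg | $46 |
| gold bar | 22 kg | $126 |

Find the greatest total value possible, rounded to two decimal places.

Take in order of value per unit:
- gold bar (126/22 per unit): all 22 → value 126, running total 126.00
- laptop (46/23 per unit): all 23 → value 46, running total 172.00
- statuette (49/34 per unit): all 34 → value 49, running total 221.00
- coin set (41/35 per unit): 34 of 35 → value 34×41/35 = 39.8286, running total 260.83
Total 260.83.

260.83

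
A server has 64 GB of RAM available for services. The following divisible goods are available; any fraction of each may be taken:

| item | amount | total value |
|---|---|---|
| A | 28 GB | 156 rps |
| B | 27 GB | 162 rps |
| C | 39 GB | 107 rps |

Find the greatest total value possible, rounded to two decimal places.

Take in order of value per unit:
- B (162/27 per unit): all 27 → value 162, running total 162.00
- A (156/28 per unit): all 28 → value 156, running total 318.00
- C (107/39 per unit): 9 of 39 → value 9×107/39 = 24.6923, running total 342.69
Total 342.69.

342.69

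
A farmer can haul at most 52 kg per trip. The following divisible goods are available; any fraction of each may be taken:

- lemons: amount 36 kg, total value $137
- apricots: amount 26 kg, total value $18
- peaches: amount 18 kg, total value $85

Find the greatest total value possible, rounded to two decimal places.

214.39

Take in order of value per unit:
- peaches (85/18 per unit): all 18 → value 85, running total 85.00
- lemons (137/36 per unit): 34 of 36 → value 34×137/36 = 129.3889, running total 214.39
Total 214.39.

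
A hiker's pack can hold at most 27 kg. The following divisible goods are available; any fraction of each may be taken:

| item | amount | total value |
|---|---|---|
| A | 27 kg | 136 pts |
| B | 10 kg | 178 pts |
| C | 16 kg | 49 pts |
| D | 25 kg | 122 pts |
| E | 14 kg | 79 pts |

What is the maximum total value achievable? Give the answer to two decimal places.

Take in order of value per unit:
- B (178/10 per unit): all 10 → value 178, running total 178.00
- E (79/14 per unit): all 14 → value 79, running total 257.00
- A (136/27 per unit): 3 of 27 → value 3×136/27 = 15.1111, running total 272.11
Total 272.11.

272.11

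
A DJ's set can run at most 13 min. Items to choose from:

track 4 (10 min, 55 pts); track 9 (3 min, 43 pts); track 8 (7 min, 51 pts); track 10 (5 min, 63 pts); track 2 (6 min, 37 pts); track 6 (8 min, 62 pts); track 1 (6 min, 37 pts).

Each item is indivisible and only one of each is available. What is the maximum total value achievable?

Check high-value combinations within 13 min:
- track 10+track 6: duration 5+8=13, value 63+62=125
- track 8+track 10: duration 7+5=12, value 51+63=114
- track 9+track 10: duration 3+5=8, value 43+63=106
- track 9+track 6: duration 3+8=11, value 43+62=105
- track 10+track 2: duration 5+6=11, value 63+37=100
Best: 125 pts.

125 pts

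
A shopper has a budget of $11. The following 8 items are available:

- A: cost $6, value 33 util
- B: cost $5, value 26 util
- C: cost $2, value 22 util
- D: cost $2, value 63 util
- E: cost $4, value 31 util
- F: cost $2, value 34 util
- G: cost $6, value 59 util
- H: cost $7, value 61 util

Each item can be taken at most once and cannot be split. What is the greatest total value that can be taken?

158 util

Check high-value combinations within $11:
- D+F+H: cost 2+2+7=11, value 63+34+61=158
- D+F+G: cost 2+2+6=10, value 63+34+59=156
- C+D+E+F: cost 2+2+4+2=10, value 22+63+31+34=150
- C+D+H: cost 2+2+7=11, value 22+63+61=146
Best: 158 util.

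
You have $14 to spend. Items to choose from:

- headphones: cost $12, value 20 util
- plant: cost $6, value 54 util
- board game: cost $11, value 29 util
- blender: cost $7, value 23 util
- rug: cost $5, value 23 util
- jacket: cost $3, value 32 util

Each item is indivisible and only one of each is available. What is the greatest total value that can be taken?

Check high-value combinations within $14:
- plant+rug+jacket: cost 6+5+3=14, value 54+23+32=109
- plant+jacket: cost 6+3=9, value 54+32=86
- plant+rug: cost 6+5=11, value 54+23=77
Best: 109 util.

109 util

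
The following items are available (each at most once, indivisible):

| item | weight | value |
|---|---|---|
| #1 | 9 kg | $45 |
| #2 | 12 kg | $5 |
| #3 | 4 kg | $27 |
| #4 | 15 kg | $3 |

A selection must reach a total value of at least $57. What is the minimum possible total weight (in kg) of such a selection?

Subsets with value ≥ 57, sorted by total weight:
- #1+#3: weight 13, value 72
- #1+#2+#3: weight 25, value 77
- #1+#3+#4: weight 28, value 75
Minimum weight: 13 kg.

13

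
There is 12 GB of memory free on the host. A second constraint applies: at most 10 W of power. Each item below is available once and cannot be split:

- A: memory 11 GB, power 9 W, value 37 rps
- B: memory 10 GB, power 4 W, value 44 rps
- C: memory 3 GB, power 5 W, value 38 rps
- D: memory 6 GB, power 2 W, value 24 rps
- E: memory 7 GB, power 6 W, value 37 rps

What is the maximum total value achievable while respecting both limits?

62 rps

Feasible sets respecting both limits:
- C+D: memory 9, power 7, value 62
- B: memory 10, power 4, value 44
- C: memory 3, power 5, value 38
- A: memory 11, power 9, value 37
Best: 62 rps.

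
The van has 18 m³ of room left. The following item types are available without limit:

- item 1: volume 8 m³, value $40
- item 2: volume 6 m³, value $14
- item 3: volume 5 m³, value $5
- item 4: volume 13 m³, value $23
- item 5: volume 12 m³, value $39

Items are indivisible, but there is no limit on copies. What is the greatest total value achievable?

Best value-per-unit is item 1 at 40/8, and filling with it alone uses volume 2×8=16. No mix of the others beats 2×40 = 80.

$80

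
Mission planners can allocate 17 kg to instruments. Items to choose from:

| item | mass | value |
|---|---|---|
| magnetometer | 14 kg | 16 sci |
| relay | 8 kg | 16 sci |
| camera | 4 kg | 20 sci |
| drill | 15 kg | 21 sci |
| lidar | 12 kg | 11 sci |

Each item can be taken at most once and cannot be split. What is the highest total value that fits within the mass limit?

36 sci

This is a 0/1 knapsack; check combinations near the capacity.
- relay+camera: mass 8+4=12, value 16+20=36
- camera+lidar: mass 4+12=16, value 20+11=31
- drill: mass 15, value 21
- camera: mass 4, value 20
Best: 36 sci.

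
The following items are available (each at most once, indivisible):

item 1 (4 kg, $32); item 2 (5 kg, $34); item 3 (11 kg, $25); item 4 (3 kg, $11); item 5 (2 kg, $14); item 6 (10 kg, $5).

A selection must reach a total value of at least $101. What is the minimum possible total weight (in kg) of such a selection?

22

Subsets with value ≥ 101, sorted by total weight:
- item 1+item 2+item 3+item 5: weight 22, value 105
- item 1+item 2+item 3+item 4: weight 23, value 102
- item 1+item 2+item 3+item 4+item 5: weight 25, value 116
Minimum weight: 22 kg.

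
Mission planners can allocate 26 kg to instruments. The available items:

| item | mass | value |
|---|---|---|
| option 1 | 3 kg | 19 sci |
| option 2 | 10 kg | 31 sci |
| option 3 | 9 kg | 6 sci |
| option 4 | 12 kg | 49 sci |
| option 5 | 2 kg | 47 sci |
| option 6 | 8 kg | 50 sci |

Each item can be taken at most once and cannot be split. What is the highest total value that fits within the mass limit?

165 sci

Check high-value combinations within 26 kg:
- option 1+option 4+option 5+option 6: mass 3+12+2+8=25, value 19+49+47+50=165
- option 1+option 2+option 5+option 6: mass 3+10+2+8=23, value 19+31+47+50=147
- option 4+option 5+option 6: mass 12+2+8=22, value 49+47+50=146
- option 2+option 5+option 6: mass 10+2+8=20, value 31+47+50=128
- option 2+option 4+option 5: mass 10+12+2=24, value 31+49+47=127
Best: 165 sci.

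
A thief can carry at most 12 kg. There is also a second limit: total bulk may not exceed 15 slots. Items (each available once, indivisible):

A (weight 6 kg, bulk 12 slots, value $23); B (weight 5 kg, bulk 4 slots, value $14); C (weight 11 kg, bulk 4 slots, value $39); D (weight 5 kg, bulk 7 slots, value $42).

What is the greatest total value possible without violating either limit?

$56

Feasible sets respecting both limits:
- B+D: weight 10, bulk 11, value 56
- D: weight 5, bulk 7, value 42
- C: weight 11, bulk 4, value 39
- A: weight 6, bulk 12, value 23
Best: $56.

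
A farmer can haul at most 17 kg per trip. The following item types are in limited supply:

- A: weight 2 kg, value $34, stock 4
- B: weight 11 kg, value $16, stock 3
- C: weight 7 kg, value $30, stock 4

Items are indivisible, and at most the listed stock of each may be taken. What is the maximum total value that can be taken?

Best selections within weight 17 and stock limits:
- 4×A + 1×C: weight 15, value 166
- 4×A: weight 8, value 136
- 3×A + 1×C: weight 13, value 132
Best: $166.

$166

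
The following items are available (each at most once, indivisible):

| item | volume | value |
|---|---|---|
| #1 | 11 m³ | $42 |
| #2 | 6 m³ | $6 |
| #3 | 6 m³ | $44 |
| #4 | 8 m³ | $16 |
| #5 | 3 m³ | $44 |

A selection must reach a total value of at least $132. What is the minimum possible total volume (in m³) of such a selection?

26

Subsets with value ≥ 132, sorted by total volume:
- #1+#2+#3+#5: volume 26, value 136
- #1+#3+#4+#5: volume 28, value 146
- #1+#2+#3+#4+#5: volume 34, value 152
Minimum volume: 26 m³.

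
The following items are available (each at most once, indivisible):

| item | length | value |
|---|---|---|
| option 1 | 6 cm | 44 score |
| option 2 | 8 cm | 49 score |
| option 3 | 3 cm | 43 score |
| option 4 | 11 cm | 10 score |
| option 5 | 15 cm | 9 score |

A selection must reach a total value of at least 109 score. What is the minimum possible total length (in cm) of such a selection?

Subsets with value ≥ 109, sorted by total length:
- option 1+option 2+option 3: length 17, value 136
- option 1+option 2+option 3+option 4: length 28, value 146
Minimum length: 17 cm.

17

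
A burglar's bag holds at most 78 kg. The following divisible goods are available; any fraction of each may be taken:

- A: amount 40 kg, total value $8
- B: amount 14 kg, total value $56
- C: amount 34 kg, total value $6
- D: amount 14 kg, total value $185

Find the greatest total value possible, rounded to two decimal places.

250.76

Take in order of value per unit:
- D (185/14 per unit): all 14 → value 185, running total 185.00
- B (56/14 per unit): all 14 → value 56, running total 241.00
- A (8/40 per unit): all 40 → value 8, running total 249.00
- C (6/34 per unit): 10 of 34 → value 10×6/34 = 1.7647, running total 250.76
Total 250.76.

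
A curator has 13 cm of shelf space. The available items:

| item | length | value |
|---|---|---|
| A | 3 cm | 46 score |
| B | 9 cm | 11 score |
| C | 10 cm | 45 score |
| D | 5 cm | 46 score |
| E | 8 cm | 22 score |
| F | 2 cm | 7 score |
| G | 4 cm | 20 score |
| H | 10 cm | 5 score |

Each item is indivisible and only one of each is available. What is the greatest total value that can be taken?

112 score

This is a 0/1 knapsack; check combinations near the capacity.
- A+D+G: length 3+5+4=12, value 46+46+20=112
- A+D+F: length 3+5+2=10, value 46+46+7=99
- A+D: length 3+5=8, value 46+46=92
- A+C: length 3+10=13, value 46+45=91
- A+E+F: length 3+8+2=13, value 46+22+7=75
Best: 112 score.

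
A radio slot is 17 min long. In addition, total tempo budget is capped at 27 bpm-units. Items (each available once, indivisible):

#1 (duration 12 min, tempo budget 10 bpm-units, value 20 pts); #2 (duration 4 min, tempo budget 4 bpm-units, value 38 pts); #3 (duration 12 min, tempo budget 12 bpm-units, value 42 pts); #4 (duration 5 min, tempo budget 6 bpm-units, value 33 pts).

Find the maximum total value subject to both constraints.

Feasible sets respecting both limits:
- #2+#3: duration 16, tempo budget 16, value 80
- #3+#4: duration 17, tempo budget 18, value 75
- #2+#4: duration 9, tempo budget 10, value 71
Best: 80 pts.

80 pts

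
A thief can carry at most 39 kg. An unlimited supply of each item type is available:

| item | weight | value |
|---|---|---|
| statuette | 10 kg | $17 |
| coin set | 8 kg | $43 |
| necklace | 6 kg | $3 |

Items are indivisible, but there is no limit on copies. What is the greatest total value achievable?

$175

Best value-per-unit is coin set at 43/8; filling with it alone gives 4×43 = 172.
Optimal mix: 4×coin set + 1×necklace → weight 38, value 175.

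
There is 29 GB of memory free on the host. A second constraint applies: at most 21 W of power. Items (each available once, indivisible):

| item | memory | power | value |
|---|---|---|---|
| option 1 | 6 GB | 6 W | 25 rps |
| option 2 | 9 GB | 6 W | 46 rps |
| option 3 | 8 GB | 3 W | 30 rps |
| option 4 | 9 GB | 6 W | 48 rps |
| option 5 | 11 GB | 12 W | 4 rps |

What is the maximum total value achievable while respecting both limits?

124 rps

Feasible sets respecting both limits:
- option 2+option 3+option 4: memory 26, power 15, value 124
- option 1+option 2+option 4: memory 24, power 18, value 119
- option 1+option 3+option 4: memory 23, power 15, value 103
Best: 124 rps.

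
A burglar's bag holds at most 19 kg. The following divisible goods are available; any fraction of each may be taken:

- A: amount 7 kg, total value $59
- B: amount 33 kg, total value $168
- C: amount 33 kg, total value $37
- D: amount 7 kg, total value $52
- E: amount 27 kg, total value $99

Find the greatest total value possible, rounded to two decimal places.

136.45

Take in order of value per unit:
- A (59/7 per unit): all 7 → value 59, running total 59.00
- D (52/7 per unit): all 7 → value 52, running total 111.00
- B (168/33 per unit): 5 of 33 → value 5×168/33 = 25.4545, running total 136.45
Total 136.45.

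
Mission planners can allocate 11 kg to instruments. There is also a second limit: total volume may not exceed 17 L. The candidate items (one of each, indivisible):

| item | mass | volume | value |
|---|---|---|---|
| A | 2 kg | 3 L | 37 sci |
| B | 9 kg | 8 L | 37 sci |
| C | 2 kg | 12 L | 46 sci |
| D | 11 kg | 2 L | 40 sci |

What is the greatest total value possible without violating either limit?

83 sci

Feasible sets respecting both limits:
- A+C: mass 4, volume 15, value 83
- A+B: mass 11, volume 11, value 74
- C: mass 2, volume 12, value 46
Best: 83 sci.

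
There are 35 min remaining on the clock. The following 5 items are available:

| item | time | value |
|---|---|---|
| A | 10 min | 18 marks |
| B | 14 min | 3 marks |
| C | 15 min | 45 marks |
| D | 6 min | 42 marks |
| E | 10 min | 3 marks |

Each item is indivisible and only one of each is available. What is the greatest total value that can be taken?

105 marks

Check high-value combinations within 35 min:
- A+C+D: time 10+15+6=31, value 18+45+42=105
- C+D+E: time 15+6+10=31, value 45+42+3=90
- B+C+D: time 14+15+6=35, value 3+45+42=90
- C+D: time 15+6=21, value 45+42=87
- A+C+E: time 10+15+10=35, value 18+45+3=66
Best: 105 marks.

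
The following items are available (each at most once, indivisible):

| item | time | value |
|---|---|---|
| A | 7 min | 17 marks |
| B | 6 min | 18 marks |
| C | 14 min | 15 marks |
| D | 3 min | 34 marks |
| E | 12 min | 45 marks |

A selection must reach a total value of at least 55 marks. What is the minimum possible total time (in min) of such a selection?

Subsets with value ≥ 55, sorted by total time:
- D+E: time 15, value 79
- A+B+D: time 16, value 69
- B+E: time 18, value 63
- A+E: time 19, value 62
Minimum time: 15 min.

15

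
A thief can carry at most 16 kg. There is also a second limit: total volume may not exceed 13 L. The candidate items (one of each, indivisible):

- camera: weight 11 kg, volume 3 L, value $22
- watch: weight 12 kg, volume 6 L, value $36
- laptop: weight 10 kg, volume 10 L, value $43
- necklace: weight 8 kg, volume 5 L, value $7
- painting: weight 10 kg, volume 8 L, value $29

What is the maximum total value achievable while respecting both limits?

$43

Feasible sets respecting both limits:
- laptop: weight 10, volume 10, value 43
- watch: weight 12, volume 6, value 36
- painting: weight 10, volume 8, value 29
- camera: weight 11, volume 3, value 22
Best: $43.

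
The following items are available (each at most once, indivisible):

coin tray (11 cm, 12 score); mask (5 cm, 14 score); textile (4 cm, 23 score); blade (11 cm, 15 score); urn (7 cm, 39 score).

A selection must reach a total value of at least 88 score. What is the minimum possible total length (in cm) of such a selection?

27

Subsets with value ≥ 88, sorted by total length:
- mask+textile+blade+urn: length 27, value 91
- coin tray+mask+textile+urn: length 27, value 88
- coin tray+textile+blade+urn: length 33, value 89
Minimum length: 27 cm.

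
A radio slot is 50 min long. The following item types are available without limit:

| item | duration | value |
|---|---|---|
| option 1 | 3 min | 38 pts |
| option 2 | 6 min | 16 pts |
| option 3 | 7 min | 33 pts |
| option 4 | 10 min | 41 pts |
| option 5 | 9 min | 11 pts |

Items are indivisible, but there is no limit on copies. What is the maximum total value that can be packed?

Best value-per-unit is option 1 at 38/3, and filling with it alone uses duration 16×3=48. No mix of the others beats 16×38 = 608.

608 pts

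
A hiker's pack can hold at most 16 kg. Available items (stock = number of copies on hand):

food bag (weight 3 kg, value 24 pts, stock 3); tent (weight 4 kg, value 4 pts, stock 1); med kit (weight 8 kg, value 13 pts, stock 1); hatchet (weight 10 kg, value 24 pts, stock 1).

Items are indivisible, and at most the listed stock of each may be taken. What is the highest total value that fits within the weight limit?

76 pts

Best selections within weight 16 and stock limits:
- 3×food bag + 1×tent: weight 13, value 76
- 3×food bag: weight 9, value 72
- 2×food bag + 1×hatchet: weight 16, value 72
Best: 76 pts.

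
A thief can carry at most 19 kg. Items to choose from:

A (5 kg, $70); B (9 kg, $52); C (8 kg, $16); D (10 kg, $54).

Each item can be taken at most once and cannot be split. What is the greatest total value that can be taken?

This is a 0/1 knapsack; check combinations near the capacity.
- A+D: weight 5+10=15, value 70+54=124
- A+B: weight 5+9=14, value 70+52=122
- B+D: weight 9+10=19, value 52+54=106
- A+C: weight 5+8=13, value 70+16=86
- A: weight 5, value 70
Best: $124.

$124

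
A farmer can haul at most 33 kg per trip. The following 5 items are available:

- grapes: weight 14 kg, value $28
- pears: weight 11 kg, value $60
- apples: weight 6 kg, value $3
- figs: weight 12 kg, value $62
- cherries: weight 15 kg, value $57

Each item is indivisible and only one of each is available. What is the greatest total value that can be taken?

$125

Check high-value combinations within 33 kg:
- pears+apples+figs: weight 11+6+12=29, value 60+3+62=125
- pears+figs: weight 11+12=23, value 60+62=122
- apples+figs+cherries: weight 6+12+15=33, value 3+62+57=122
- pears+apples+cherries: weight 11+6+15=32, value 60+3+57=120
- figs+cherries: weight 12+15=27, value 62+57=119
Best: $125.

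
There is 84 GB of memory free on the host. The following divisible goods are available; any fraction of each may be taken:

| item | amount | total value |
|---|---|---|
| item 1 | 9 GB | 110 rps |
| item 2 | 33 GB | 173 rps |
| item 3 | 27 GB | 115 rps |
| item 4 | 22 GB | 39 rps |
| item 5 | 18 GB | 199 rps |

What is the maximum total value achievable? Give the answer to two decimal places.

Take in order of value per unit:
- item 1 (110/9 per unit): all 9 → value 110, running total 110.00
- item 5 (199/18 per unit): all 18 → value 199, running total 309.00
- item 2 (173/33 per unit): all 33 → value 173, running total 482.00
- item 3 (115/27 per unit): 24 of 27 → value 24×115/27 = 102.2222, running total 584.22
Total 584.22.

584.22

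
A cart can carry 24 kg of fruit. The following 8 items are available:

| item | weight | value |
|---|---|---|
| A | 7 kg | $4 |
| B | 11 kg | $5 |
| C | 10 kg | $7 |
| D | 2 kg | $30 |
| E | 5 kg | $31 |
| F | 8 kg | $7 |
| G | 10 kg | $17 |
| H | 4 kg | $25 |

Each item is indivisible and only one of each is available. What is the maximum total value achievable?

Check high-value combinations within 24 kg:
- D+E+G+H: weight 2+5+10+4=21, value 30+31+17+25=103
- D+E+F+H: weight 2+5+8+4=19, value 30+31+7+25=93
- C+D+E+H: weight 10+2+5+4=21, value 7+30+31+25=93
Best: $103.

$103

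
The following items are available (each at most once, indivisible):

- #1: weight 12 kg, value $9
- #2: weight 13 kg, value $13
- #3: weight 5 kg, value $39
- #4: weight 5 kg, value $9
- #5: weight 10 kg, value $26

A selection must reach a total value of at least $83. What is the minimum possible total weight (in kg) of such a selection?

32

Subsets with value ≥ 83, sorted by total weight:
- #1+#3+#4+#5: weight 32, value 83
- #2+#3+#4+#5: weight 33, value 87
Minimum weight: 32 kg.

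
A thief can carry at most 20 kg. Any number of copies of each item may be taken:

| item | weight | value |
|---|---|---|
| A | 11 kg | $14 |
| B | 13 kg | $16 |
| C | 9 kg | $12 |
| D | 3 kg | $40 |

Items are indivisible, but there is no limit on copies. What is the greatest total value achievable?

$240

Best value-per-unit is D at 40/3, and filling with it alone uses weight 6×3=18. No mix of the others beats 6×40 = 240.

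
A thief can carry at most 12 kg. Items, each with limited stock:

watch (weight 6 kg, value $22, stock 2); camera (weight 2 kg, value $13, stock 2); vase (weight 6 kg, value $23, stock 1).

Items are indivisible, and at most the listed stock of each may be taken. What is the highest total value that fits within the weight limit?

$49

Best selections within weight 12 and stock limits:
- 2×camera + 1×vase: weight 10, value 49
- 1×watch + 2×camera: weight 10, value 48
Best: $49.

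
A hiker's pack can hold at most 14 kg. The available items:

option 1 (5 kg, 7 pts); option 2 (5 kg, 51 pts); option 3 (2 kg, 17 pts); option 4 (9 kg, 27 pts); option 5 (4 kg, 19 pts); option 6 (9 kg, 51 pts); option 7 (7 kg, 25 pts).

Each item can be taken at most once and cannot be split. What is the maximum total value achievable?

Check high-value combinations within 14 kg:
- option 2+option 6: weight 5+9=14, value 51+51=102
- option 2+option 3+option 7: weight 5+2+7=14, value 51+17+25=93
- option 2+option 3+option 5: weight 5+2+4=11, value 51+17+19=87
- option 2+option 4: weight 5+9=14, value 51+27=78
- option 1+option 2+option 5: weight 5+5+4=14, value 7+51+19=77
Best: 102 pts.

102 pts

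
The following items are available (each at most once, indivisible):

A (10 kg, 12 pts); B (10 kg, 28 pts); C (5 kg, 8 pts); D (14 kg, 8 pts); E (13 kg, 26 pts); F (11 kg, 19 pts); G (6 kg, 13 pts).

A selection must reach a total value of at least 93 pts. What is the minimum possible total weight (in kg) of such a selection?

45

Subsets with value ≥ 93, sorted by total weight:
- B+C+E+F+G: weight 45, value 94
- A+B+C+E+F: weight 49, value 93
Minimum weight: 45 kg.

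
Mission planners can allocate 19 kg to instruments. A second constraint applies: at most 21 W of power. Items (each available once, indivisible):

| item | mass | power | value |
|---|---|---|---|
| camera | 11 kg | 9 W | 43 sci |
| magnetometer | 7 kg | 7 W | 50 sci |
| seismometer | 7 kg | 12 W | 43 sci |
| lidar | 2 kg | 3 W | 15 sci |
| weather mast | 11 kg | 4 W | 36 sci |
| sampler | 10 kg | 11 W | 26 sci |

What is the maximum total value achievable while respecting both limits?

Feasible sets respecting both limits:
- camera+magnetometer: mass 18, power 16, value 93
- magnetometer+seismometer: mass 14, power 19, value 93
- magnetometer+lidar+sampler: mass 19, power 21, value 91
- camera+seismometer: mass 18, power 21, value 86
Best: 93 sci.

93 sci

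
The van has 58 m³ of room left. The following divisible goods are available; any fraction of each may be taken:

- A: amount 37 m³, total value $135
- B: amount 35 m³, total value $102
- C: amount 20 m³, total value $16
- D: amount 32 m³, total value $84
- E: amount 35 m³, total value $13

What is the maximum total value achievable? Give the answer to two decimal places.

Take in order of value per unit:
- A (135/37 per unit): all 37 → value 135, running total 135.00
- B (102/35 per unit): 21 of 35 → value 21×102/35 = 61.2000, running total 196.20
Total 196.20.

196.20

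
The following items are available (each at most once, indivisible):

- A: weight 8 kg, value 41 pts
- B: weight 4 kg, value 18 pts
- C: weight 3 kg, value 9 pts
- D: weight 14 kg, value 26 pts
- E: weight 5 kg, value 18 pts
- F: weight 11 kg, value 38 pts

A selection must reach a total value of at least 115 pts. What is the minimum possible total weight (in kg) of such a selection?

28

Subsets with value ≥ 115, sorted by total weight:
- A+B+E+F: weight 28, value 115
- A+B+C+E+F: weight 31, value 124
- A+B+D+F: weight 37, value 123
- A+D+E+F: weight 38, value 123
Minimum weight: 28 kg.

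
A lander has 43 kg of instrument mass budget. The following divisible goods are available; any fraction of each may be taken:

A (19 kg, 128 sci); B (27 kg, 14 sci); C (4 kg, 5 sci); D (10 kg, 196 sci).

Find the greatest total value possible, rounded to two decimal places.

334.19

Take in order of value per unit:
- D (196/10 per unit): all 10 → value 196, running total 196.00
- A (128/19 per unit): all 19 → value 128, running total 324.00
- C (5/4 per unit): all 4 → value 5, running total 329.00
- B (14/27 per unit): 10 of 27 → value 10×14/27 = 5.1852, running total 334.19
Total 334.19.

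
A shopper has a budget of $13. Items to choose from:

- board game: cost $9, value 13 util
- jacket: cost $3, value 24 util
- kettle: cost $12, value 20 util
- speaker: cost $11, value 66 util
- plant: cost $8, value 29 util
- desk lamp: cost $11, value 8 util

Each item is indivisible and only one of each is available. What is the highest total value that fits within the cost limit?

Check high-value combinations within $13:
- speaker: cost 11, value 66
- jacket+plant: cost 3+8=11, value 24+29=53
- board game+jacket: cost 9+3=12, value 13+24=37
Best: 66 util.

66 util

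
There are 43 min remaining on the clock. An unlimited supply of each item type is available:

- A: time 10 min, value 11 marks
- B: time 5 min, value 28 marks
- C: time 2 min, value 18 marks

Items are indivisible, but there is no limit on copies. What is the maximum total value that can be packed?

378 marks

Best value-per-unit is C at 18/2, and filling with it alone uses time 21×2=42. No mix of the others beats 21×18 = 378.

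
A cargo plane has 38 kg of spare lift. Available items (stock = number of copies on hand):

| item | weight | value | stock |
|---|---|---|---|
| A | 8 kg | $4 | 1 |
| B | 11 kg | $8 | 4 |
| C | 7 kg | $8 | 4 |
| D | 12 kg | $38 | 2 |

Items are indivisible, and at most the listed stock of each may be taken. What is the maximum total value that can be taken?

Top feasible selections:
- 2×C + 2×D: weight 38, value 92
- 1×C + 2×D: weight 31, value 84
- 1×B + 2×D: weight 35, value 84
Best: $92.

$92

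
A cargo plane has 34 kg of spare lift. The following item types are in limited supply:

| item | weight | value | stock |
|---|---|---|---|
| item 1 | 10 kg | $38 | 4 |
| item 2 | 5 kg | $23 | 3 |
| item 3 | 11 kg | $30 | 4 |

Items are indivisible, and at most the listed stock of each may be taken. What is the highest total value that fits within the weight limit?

Top feasible selections:
- 2×item 1 + 2×item 2: weight 30, value 122
- 3×item 1: weight 30, value 114
- 1×item 1 + 2×item 2 + 1×item 3: weight 31, value 114
- 1×item 1 + 3×item 2: weight 25, value 107
Best: $122.

$122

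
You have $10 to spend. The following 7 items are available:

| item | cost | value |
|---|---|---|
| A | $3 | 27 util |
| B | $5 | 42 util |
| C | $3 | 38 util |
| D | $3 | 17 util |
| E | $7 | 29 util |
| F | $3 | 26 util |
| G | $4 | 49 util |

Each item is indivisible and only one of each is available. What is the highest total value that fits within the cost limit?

Check high-value combinations within $10:
- A+C+G: cost 3+3+4=10, value 27+38+49=114
- C+F+G: cost 3+3+4=10, value 38+26+49=113
- C+D+G: cost 3+3+4=10, value 38+17+49=104
- A+F+G: cost 3+3+4=10, value 27+26+49=102
- A+D+G: cost 3+3+4=10, value 27+17+49=93
Best: 114 util.

114 util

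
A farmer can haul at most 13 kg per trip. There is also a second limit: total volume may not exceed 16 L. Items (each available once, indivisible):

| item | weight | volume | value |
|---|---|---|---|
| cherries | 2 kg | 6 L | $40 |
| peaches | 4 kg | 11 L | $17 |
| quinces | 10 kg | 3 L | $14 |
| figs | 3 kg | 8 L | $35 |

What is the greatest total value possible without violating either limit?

$75

Feasible sets respecting both limits:
- cherries+figs: weight 5, volume 14, value 75
- cherries+quinces: weight 12, volume 9, value 54
- quinces+figs: weight 13, volume 11, value 49
- cherries: weight 2, volume 6, value 40
Best: $75.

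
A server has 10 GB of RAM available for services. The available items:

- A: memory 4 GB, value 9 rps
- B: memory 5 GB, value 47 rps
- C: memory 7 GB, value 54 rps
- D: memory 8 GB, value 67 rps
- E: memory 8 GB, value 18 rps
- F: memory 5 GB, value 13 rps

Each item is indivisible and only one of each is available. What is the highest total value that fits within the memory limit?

This is a 0/1 knapsack; check combinations near the capacity.
- D: memory 8, value 67
- B+F: memory 5+5=10, value 47+13=60
- A+B: memory 4+5=9, value 9+47=56
Best: 67 rps.

67 rps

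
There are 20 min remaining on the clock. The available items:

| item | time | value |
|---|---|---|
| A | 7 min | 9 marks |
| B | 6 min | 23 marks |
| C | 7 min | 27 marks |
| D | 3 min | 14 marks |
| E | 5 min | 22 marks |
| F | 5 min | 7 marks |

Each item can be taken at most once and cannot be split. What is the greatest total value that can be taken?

72 marks

This is a 0/1 knapsack; check combinations near the capacity.
- B+C+E: time 6+7+5=18, value 23+27+22=72
- C+D+E+F: time 7+3+5+5=20, value 27+14+22+7=70
- B+D+E+F: time 6+3+5+5=19, value 23+14+22+7=66
- B+C+D: time 6+7+3=16, value 23+27+14=64
Best: 72 marks.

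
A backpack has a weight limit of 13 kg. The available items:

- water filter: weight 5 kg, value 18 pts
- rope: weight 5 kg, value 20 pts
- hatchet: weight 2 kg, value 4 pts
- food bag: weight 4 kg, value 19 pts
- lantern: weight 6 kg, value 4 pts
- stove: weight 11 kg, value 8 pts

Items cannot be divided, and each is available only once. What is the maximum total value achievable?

43 pts

Check high-value combinations within 13 kg:
- rope+hatchet+food bag: weight 5+2+4=11, value 20+4+19=43
- water filter+rope+hatchet: weight 5+5+2=12, value 18+20+4=42
- water filter+hatchet+food bag: weight 5+2+4=11, value 18+4+19=41
Best: 43 pts.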